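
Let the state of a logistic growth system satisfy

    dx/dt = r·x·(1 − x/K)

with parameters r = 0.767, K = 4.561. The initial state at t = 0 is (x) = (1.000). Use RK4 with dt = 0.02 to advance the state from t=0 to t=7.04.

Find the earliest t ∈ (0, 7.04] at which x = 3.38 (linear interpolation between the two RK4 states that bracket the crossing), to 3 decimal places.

t=0.000: state=(1.000)
step 1 (dt=0.02): k1=(0.599), k2=(0.601), k3=(0.601), k4=(0.604); state += dt/6·(k1+2k2+2k3+k4)
t=0.020: state=(1.012)
t=0.040: state=(1.024)
t=0.060: state=(1.036)
continuing one RK4 step at a time; state shown every 25 steps (Δt=0.5):
t=0.500: state=(1.331)
t=1.000: state=(1.719)
t=1.500: state=(2.144)
t=2.000: state=(2.580)
t=2.500: state=(2.994)
t=3.000: state=(3.362)
t=3.020: state=(3.375)
next step: t=3.040: state=(3.389) — x has crossed 3.38
linear interpolation between t=3.020 (3.37543) and t=3.040 (3.38884) → t≈3.027

t = 3.027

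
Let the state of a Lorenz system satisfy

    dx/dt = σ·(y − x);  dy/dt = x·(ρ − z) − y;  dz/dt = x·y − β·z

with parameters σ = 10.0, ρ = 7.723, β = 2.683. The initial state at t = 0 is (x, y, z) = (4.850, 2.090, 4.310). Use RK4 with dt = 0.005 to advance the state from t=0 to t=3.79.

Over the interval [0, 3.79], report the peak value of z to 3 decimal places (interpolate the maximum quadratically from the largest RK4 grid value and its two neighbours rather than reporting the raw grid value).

max z = 8.191

t=0.000: state=(4.850, 2.090, 4.310)
step 1 (dt=0.005): k1=(-27.600, 14.463, -1.427), k2=(-26.548, 14.208, -1.389), k3=(-26.581, 14.218, -1.387), k4=(-25.560, 13.971, -1.351); state += dt/6·(k1+2k2+2k3+k4)
t=0.005: state=(4.717, 2.161, 4.303)
t=0.010: state=(4.594, 2.230, 4.296)
t=0.015: state=(4.481, 2.296, 4.290)
continuing one RK4 step at a time; state shown every 40 steps (Δt=0.2):
t=0.200: state=(3.648, 4.059, 4.371)
t=0.400: state=(4.827, 5.406, 5.787)
t=0.600: state=(5.342, 5.195, 7.802)
t=0.800: state=(4.478, 3.922, 8.010)
t=1.000: state=(3.629, 3.391, 6.865)
t=1.200: state=(3.542, 3.671, 5.918)
t=1.400: state=(4.018, 4.327, 5.810)
t=1.600: state=(4.585, 4.790, 6.510)
t=1.800: state=(4.693, 4.593, 7.248)
t=2.000: state=(4.316, 4.093, 7.251)
t=2.200: state=(3.976, 3.884, 6.749)
t=2.400: state=(3.967, 4.041, 6.355)
t=2.600: state=(4.202, 4.339, 6.375)
t=2.800: state=(4.421, 4.483, 6.706)
t=3.000: state=(4.420, 4.362, 6.970)
t=3.200: state=(4.252, 4.162, 6.926)
t=3.400: state=(4.124, 4.095, 6.704)
t=3.600: state=(4.141, 4.181, 6.556)
t=3.790: state=(4.243, 4.301, 6.590)
largest grid value and its neighbours: z(0.710)=8.19071, z(0.715)=8.19119, z(0.720)=8.19029
parabola through these three points peaks at t≈0.714 with z≈8.19121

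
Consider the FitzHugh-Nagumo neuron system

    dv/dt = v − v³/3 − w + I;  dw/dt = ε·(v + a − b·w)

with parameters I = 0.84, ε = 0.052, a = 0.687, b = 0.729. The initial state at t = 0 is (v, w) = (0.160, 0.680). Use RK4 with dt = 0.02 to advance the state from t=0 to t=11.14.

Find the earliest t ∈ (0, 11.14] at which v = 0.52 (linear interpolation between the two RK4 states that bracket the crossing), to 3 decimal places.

t = 0.788

t=0.000: state=(0.160, 0.680)
step 1 (dt=0.02): k1=(0.319, 0.018), k2=(0.322, 0.018), k3=(0.322, 0.018), k4=(0.325, 0.019); state += dt/6·(k1+2k2+2k3+k4)
t=0.020: state=(0.166, 0.680)
t=0.040: state=(0.173, 0.681)
t=0.060: state=(0.180, 0.681)
continuing one RK4 step at a time; state shown every 25 steps (Δt=0.5):
t=0.500: state=(0.361, 0.691)
t=0.780: state=(0.515, 0.700)
next step: t=0.800: state=(0.527, 0.701) — v has crossed 0.52
linear interpolation between t=0.780 (0.51506) and t=0.800 (0.52732) → t≈0.788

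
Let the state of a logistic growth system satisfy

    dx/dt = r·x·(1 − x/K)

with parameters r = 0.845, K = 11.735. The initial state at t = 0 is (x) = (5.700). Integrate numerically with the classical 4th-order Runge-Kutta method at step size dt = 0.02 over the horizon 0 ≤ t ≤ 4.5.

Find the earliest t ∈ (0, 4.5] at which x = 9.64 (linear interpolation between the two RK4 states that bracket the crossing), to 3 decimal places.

t = 1.874

t=0.000: state=(5.700)
step 1 (dt=0.02): k1=(2.477), k2=(2.478), k3=(2.478), k4=(2.478); state += dt/6·(k1+2k2+2k3+k4)
t=0.020: state=(5.750)
t=0.040: state=(5.799)
t=0.060: state=(5.849)
continuing one RK4 step at a time; state shown every 10 steps (Δt=0.2):
t=0.200: state=(6.195)
t=0.400: state=(6.686)
t=0.600: state=(7.166)
t=0.800: state=(7.627)
t=1.000: state=(8.066)
t=1.200: state=(8.479)
t=1.400: state=(8.861)
t=1.600: state=(9.212)
t=1.800: state=(9.530)
t=1.860: state=(9.620)
next step: t=1.880: state=(9.649) — x has crossed 9.64
linear interpolation between t=1.860 (9.61965) and t=1.880 (9.64880) → t≈1.874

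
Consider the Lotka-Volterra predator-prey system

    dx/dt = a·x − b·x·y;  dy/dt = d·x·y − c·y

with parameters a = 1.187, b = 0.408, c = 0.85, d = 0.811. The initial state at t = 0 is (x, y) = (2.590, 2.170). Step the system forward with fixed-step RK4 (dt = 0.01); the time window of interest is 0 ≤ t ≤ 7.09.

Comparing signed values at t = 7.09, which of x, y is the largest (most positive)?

t=0.000: state=(2.590, 2.170)
step 1 (dt=0.01): k1=(0.781, 2.714), k2=(0.768, 2.737), k3=(0.768, 2.737), k4=(0.755, 2.761); state += dt/6·(k1+2k2+2k3+k4)
t=0.010: state=(2.598, 2.197)
t=0.020: state=(2.605, 2.225)
t=0.030: state=(2.612, 2.254)
continuing one RK4 step at a time; state shown every 25 steps (Δt=0.25):
t=0.250: state=(2.684, 3.006)
t=0.500: state=(2.513, 4.137)
t=0.750: state=(2.083, 5.348)
t=1.000: state=(1.545, 6.247)
t=1.250: state=(1.075, 6.574)
t=1.500: state=(0.745, 6.378)
t=1.750: state=(0.536, 5.861)
t=2.000: state=(0.410, 5.210)
t=2.250: state=(0.335, 4.540)
t=2.500: state=(0.293, 3.911)
t=2.750: state=(0.273, 3.348)
t=3.000: state=(0.268, 2.859)
t=3.250: state=(0.275, 2.442)
t=3.500: state=(0.294, 2.091)
t=3.750: state=(0.324, 1.799)
t=4.000: state=(0.368, 1.560)
t=4.250: state=(0.426, 1.367)
t=4.500: state=(0.503, 1.214)
t=4.750: state=(0.601, 1.097)
t=5.000: state=(0.727, 1.015)
t=5.250: state=(0.884, 0.965)
t=5.500: state=(1.079, 0.952)
t=5.750: state=(1.316, 0.981)
t=6.000: state=(1.597, 1.064)
t=6.250: state=(1.913, 1.228)
t=6.500: state=(2.241, 1.513)
t=6.750: state=(2.527, 1.986)
t=7.000: state=(2.680, 2.731)
t=7.090: state=(2.681, 3.077)
compare at T: x=2.681, y=3.077

largest component: y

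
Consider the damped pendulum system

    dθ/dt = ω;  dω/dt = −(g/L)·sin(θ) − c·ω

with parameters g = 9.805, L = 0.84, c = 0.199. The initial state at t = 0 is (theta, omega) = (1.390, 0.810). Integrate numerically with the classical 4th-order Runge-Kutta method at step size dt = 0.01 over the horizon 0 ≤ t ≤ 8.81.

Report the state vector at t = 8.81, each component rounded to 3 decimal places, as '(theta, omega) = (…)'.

t=0.000: state=(1.390, 0.810)
step 1 (dt=0.01): k1=(0.810, -11.644), k2=(0.752, -11.640), k3=(0.752, -11.640), k4=(0.694, -11.636); state += dt/6·(k1+2k2+2k3+k4)
t=0.010: state=(1.398, 0.694)
t=0.020: state=(1.404, 0.577)
t=0.030: state=(1.409, 0.461)
continuing one RK4 step at a time; state shown every 50 steps (Δt=0.5):
t=0.500: state=(0.443, -4.051)
t=1.000: state=(-1.202, -1.189)
t=1.500: state=(-0.480, 3.588)
t=2.000: state=(1.061, 1.241)
t=2.500: state=(0.436, -3.262)
t=3.000: state=(-0.961, -1.086)
t=3.500: state=(-0.348, 3.026)
t=4.000: state=(0.886, 0.809)
t=4.500: state=(0.236, -2.830)
t=5.000: state=(-0.821, -0.463)
t=5.500: state=(-0.115, 2.631)
t=6.000: state=(0.755, 0.091)
t=6.500: state=(-0.007, -2.401)
t=7.000: state=(-0.680, 0.278)
t=7.500: state=(0.119, 2.127)
t=8.000: state=(0.594, -0.616)
t=8.500: state=(-0.216, -1.809)
t=8.810: state=(-0.561, -0.239)

(theta, omega) = (-0.561, -0.239)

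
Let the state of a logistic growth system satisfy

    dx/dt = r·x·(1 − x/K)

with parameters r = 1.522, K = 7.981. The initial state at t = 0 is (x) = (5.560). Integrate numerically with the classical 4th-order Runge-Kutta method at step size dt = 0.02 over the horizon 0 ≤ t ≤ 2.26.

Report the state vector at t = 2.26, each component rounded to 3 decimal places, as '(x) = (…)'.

(x) = (7.871)

t=0.000: state=(5.560)
step 1 (dt=0.02): k1=(2.567), k2=(2.552), k3=(2.552), k4=(2.536); state += dt/6·(k1+2k2+2k3+k4)
t=0.020: state=(5.611)
t=0.040: state=(5.661)
t=0.060: state=(5.711)
continuing one RK4 step at a time; state shown every 5 steps (Δt=0.1):
t=0.100: state=(5.809)
t=0.200: state=(6.041)
t=0.300: state=(6.256)
t=0.400: state=(6.453)
t=0.500: state=(6.632)
t=0.600: state=(6.794)
t=0.700: state=(6.940)
t=0.800: state=(7.070)
t=0.900: state=(7.186)
t=1.000: state=(7.288)
t=1.100: state=(7.379)
t=1.200: state=(7.458)
t=1.300: state=(7.528)
t=1.400: state=(7.589)
t=1.500: state=(7.642)
t=1.600: state=(7.688)
t=1.700: state=(7.728)
t=1.800: state=(7.763)
t=1.900: state=(7.793)
t=2.000: state=(7.819)
t=2.100: state=(7.841)
t=2.200: state=(7.861)
t=2.260: state=(7.871)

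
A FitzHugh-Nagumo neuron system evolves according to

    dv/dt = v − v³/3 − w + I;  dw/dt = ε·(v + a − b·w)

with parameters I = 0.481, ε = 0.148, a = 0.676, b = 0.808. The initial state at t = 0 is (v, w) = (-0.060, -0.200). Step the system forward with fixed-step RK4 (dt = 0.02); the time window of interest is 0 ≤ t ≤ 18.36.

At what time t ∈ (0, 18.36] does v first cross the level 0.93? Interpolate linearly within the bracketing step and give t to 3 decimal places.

t = 1.064

t=0.000: state=(-0.060, -0.200)
step 1 (dt=0.02): k1=(0.621, 0.115), k2=(0.626, 0.116), k3=(0.626, 0.116), k4=(0.631, 0.117); state += dt/6·(k1+2k2+2k3+k4)
t=0.020: state=(-0.047, -0.198)
t=0.040: state=(-0.035, -0.195)
t=0.060: state=(-0.022, -0.193)
continuing one RK4 step at a time; state shown every 50 steps (Δt=1):
t=1.000: state=(0.856, -0.033)
t=1.060: state=(0.925, -0.019)
next step: t=1.080: state=(0.949, -0.014) — v has crossed 0.93
linear interpolation between t=1.060 (0.92541) and t=1.080 (0.94862) → t≈1.064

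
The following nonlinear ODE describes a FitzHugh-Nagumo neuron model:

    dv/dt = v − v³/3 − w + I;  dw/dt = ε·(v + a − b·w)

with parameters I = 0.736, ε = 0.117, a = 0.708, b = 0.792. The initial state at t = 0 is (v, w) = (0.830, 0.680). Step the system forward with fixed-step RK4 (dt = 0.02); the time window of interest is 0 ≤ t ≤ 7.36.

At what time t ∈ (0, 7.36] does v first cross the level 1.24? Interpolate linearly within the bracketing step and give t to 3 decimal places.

t=0.000: state=(0.830, 0.680)
step 1 (dt=0.02): k1=(0.695, 0.117), k2=(0.696, 0.118), k3=(0.696, 0.118), k4=(0.697, 0.118); state += dt/6·(k1+2k2+2k3+k4)
t=0.020: state=(0.844, 0.682)
t=0.040: state=(0.858, 0.685)
t=0.060: state=(0.872, 0.687)
continuing one RK4 step at a time; state shown every 25 steps (Δt=0.5):
t=0.500: state=(1.170, 0.747)
t=0.600: state=(1.231, 0.762)
next step: t=0.620: state=(1.242, 0.766) — v has crossed 1.24
linear interpolation between t=0.600 (1.23081) and t=0.620 (1.24237) → t≈0.616

t = 0.616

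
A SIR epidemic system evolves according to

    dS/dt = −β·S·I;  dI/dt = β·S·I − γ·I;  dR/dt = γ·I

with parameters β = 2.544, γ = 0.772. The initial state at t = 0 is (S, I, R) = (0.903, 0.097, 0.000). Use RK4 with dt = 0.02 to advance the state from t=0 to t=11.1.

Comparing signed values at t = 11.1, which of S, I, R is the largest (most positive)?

t=0.000: state=(0.903, 0.097, 0.000)
step 1 (dt=0.02): k1=(-0.223, 0.148, 0.075), k2=(-0.226, 0.150, 0.076), k3=(-0.226, 0.150, 0.076), k4=(-0.229, 0.151, 0.077); state += dt/6·(k1+2k2+2k3+k4)
t=0.020: state=(0.898, 0.100, 0.002)
t=0.040: state=(0.894, 0.103, 0.003)
t=0.060: state=(0.889, 0.106, 0.005)
continuing one RK4 step at a time; state shown every 25 steps (Δt=0.5):
t=0.500: state=(0.755, 0.191, 0.054)
t=1.000: state=(0.552, 0.299, 0.149)
t=1.500: state=(0.360, 0.361, 0.279)
t=2.000: state=(0.227, 0.354, 0.419)
t=2.500: state=(0.149, 0.304, 0.547)
t=3.000: state=(0.105, 0.243, 0.652)
t=3.500: state=(0.080, 0.185, 0.734)
t=4.000: state=(0.065, 0.138, 0.797)
t=4.500: state=(0.056, 0.101, 0.842)
t=5.000: state=(0.050, 0.074, 0.876)
t=5.500: state=(0.046, 0.053, 0.900)
t=6.000: state=(0.044, 0.038, 0.918)
t=6.500: state=(0.042, 0.028, 0.930)
t=7.000: state=(0.041, 0.020, 0.939)
t=7.500: state=(0.040, 0.014, 0.946)
t=8.000: state=(0.039, 0.010, 0.951)
t=8.500: state=(0.039, 0.007, 0.954)
t=9.000: state=(0.039, 0.005, 0.956)
t=9.500: state=(0.038, 0.004, 0.958)
t=10.000: state=(0.038, 0.003, 0.959)
t=10.500: state=(0.038, 0.002, 0.960)
t=11.000: state=(0.038, 0.001, 0.961)
t=11.100: state=(0.038, 0.001, 0.961)
compare at T: S=0.038, I=0.001, R=0.961

largest component: R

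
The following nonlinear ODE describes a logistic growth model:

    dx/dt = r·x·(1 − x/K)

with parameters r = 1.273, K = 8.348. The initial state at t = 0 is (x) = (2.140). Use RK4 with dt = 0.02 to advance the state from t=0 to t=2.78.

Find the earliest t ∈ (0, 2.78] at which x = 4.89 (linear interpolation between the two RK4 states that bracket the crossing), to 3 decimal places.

t = 1.109

t=0.000: state=(2.140)
step 1 (dt=0.02): k1=(2.026), k2=(2.038), k3=(2.038), k4=(2.051); state += dt/6·(k1+2k2+2k3+k4)
t=0.020: state=(2.181)
t=0.040: state=(2.222)
t=0.060: state=(2.264)
continuing one RK4 step at a time; state shown every 5 steps (Δt=0.1):
t=0.100: state=(2.349)
t=0.200: state=(2.569)
t=0.300: state=(2.801)
t=0.400: state=(3.043)
t=0.500: state=(3.293)
t=0.600: state=(3.550)
t=0.700: state=(3.812)
t=0.800: state=(4.077)
t=0.900: state=(4.342)
t=1.000: state=(4.606)
t=1.100: state=(4.867)
next step: t=1.120: state=(4.919) — x has crossed 4.89
linear interpolation between t=1.100 (4.86722) and t=1.120 (4.91878) → t≈1.109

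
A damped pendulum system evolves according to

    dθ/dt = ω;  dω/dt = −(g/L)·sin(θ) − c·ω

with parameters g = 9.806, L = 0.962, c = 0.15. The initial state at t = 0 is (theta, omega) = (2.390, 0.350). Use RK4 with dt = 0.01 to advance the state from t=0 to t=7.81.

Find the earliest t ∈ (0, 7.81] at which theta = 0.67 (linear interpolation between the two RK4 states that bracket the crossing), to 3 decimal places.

t=0.000: state=(2.390, 0.350)
step 1 (dt=0.01): k1=(0.350, -7.013), k2=(0.315, -6.994), k3=(0.315, -6.996), k4=(0.280, -6.979); state += dt/6·(k1+2k2+2k3+k4)
t=0.010: state=(2.393, 0.280)
t=0.020: state=(2.396, 0.210)
t=0.030: state=(2.397, 0.141)
continuing one RK4 step at a time; state shown every 50 steps (Δt=0.5):
t=0.500: state=(1.641, -3.613)
t=0.710: state=(0.682, -5.383)
next step: t=0.720: state=(0.628, -5.437) — theta has crossed 0.67
linear interpolation between t=0.710 (0.68243) and t=0.720 (0.62832) → t≈0.712

t = 0.712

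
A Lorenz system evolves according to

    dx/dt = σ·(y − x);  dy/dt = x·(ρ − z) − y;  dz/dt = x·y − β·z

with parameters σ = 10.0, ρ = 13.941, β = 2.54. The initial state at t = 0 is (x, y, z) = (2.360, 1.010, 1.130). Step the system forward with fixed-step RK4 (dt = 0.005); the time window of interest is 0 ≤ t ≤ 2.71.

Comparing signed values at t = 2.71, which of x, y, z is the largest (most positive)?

t=0.000: state=(2.360, 1.010, 1.130)
step 1 (dt=0.005): k1=(-13.500, 29.224, -0.487), k2=(-12.432, 28.721, -0.348), k3=(-12.471, 28.756, -0.349), k4=(-11.439, 28.285, -0.215); state += dt/6·(k1+2k2+2k3+k4)
t=0.005: state=(2.298, 1.154, 1.128)
t=0.010: state=(2.245, 1.293, 1.128)
t=0.015: state=(2.202, 1.429, 1.129)
continuing one RK4 step at a time; state shown every 20 steps (Δt=0.1):
t=0.100: state=(2.462, 3.598, 1.343)
t=0.200: state=(4.366, 7.037, 2.637)
t=0.300: state=(7.734, 11.592, 7.163)
t=0.400: state=(10.889, 12.376, 16.299)
t=0.500: state=(9.466, 5.461, 21.243)
t=0.600: state=(4.889, 0.684, 18.209)
t=0.700: state=(1.830, -0.123, 14.167)
t=0.800: state=(0.637, 0.014, 10.982)
t=0.900: state=(0.306, 0.180, 8.522)
t=1.000: state=(0.282, 0.334, 6.617)
t=1.100: state=(0.390, 0.556, 5.145)
t=1.200: state=(0.628, 0.950, 4.025)
t=1.300: state=(1.077, 1.683, 3.220)
t=1.400: state=(1.919, 3.051, 2.809)
t=1.500: state=(3.473, 5.521, 3.197)
t=1.600: state=(6.114, 9.321, 5.666)
t=1.700: state=(9.401, 12.214, 12.193)
t=1.800: state=(10.286, 8.770, 19.403)
t=1.900: state=(6.994, 2.819, 19.429)
t=2.000: state=(3.393, 0.683, 15.751)
t=2.100: state=(1.595, 0.567, 12.332)
t=2.200: state=(1.046, 0.862, 9.642)
t=2.300: state=(1.084, 1.310, 7.578)
t=2.400: state=(1.477, 2.047, 6.065)
t=2.500: state=(2.273, 3.330, 5.147)
t=2.600: state=(3.682, 5.491, 5.151)
t=2.700: state=(5.931, 8.578, 7.025)
t=2.710: state=(6.198, 8.900, 7.372)
compare at T: x=6.198, y=8.900, z=7.372

largest component: y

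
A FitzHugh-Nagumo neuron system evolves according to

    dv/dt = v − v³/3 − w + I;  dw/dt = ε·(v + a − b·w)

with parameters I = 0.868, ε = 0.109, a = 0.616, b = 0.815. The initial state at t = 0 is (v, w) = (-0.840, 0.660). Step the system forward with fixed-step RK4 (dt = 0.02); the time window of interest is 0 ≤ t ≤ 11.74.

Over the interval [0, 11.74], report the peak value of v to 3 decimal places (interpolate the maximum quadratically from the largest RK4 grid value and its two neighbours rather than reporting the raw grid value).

max v = 1.910

t=0.000: state=(-0.840, 0.660)
step 1 (dt=0.02): k1=(-0.434, -0.083), k2=(-0.435, -0.083), k3=(-0.435, -0.083), k4=(-0.435, -0.084); state += dt/6·(k1+2k2+2k3+k4)
t=0.020: state=(-0.849, 0.658)
t=0.040: state=(-0.857, 0.657)
t=0.060: state=(-0.866, 0.655)
continuing one RK4 step at a time; state shown every 25 steps (Δt=0.5):
t=0.500: state=(-1.055, 0.614)
t=1.000: state=(-1.234, 0.558)
t=1.500: state=(-1.349, 0.498)
t=2.000: state=(-1.400, 0.436)
t=2.500: state=(-1.408, 0.374)
t=3.000: state=(-1.389, 0.316)
t=3.500: state=(-1.355, 0.262)
t=4.000: state=(-1.311, 0.213)
t=4.500: state=(-1.260, 0.168)
t=5.000: state=(-1.204, 0.128)
t=5.500: state=(-1.142, 0.092)
t=6.000: state=(-1.073, 0.062)
t=6.500: state=(-0.996, 0.037)
t=7.000: state=(-0.908, 0.018)
t=7.500: state=(-0.802, 0.004)
t=8.000: state=(-0.669, -0.003)
t=8.500: state=(-0.493, -0.001)
t=9.000: state=(-0.238, 0.012)
t=9.500: state=(0.155, 0.041)
t=10.000: state=(0.754, 0.096)
t=10.500: state=(1.427, 0.183)
t=11.000: state=(1.809, 0.296)
t=11.500: state=(1.906, 0.416)
t=11.740: state=(1.909, 0.473)
largest grid value and its neighbours: v(11.640)=1.90994, v(11.660)=1.91002, v(11.680)=1.91000
parabola through these three points peaks at t≈11.666 with v≈1.91002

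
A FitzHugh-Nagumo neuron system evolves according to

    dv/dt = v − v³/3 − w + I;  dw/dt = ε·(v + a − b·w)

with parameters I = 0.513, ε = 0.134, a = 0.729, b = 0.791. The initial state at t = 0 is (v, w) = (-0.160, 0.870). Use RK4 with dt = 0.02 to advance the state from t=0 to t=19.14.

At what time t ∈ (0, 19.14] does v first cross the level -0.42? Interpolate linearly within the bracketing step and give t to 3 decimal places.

t=0.000: state=(-0.160, 0.870)
step 1 (dt=0.02): k1=(-0.516, -0.016), k2=(-0.520, -0.017), k3=(-0.521, -0.017), k4=(-0.525, -0.017); state += dt/6·(k1+2k2+2k3+k4)
t=0.020: state=(-0.170, 0.870)
t=0.040: state=(-0.181, 0.869)
t=0.060: state=(-0.192, 0.869)
t=0.400: state=(-0.408, 0.858)
next step: t=0.420: state=(-0.423, 0.857) — v has crossed -0.42
linear interpolation between t=0.400 (-0.40808) and t=0.420 (-0.42279) → t≈0.416

t = 0.416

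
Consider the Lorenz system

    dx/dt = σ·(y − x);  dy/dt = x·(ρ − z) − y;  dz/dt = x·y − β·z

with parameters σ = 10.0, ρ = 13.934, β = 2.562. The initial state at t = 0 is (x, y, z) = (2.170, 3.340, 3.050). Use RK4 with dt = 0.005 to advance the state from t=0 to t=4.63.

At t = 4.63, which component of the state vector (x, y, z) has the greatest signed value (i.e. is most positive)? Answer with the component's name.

t=0.000: state=(2.170, 3.340, 3.050)
step 1 (dt=0.005): k1=(11.700, 20.278, -0.566), k2=(11.914, 20.549, -0.353), k3=(11.916, 20.553, -0.352), k4=(12.132, 20.828, -0.134); state += dt/6·(k1+2k2+2k3+k4)
t=0.005: state=(2.230, 3.443, 3.048)
t=0.010: state=(2.291, 3.548, 3.049)
t=0.015: state=(2.355, 3.657, 3.051)
continuing one RK4 step at a time; state shown every 40 steps (Δt=0.2):
t=0.200: state=(6.576, 9.836, 6.479)
t=0.400: state=(9.954, 7.845, 19.700)
t=0.600: state=(3.143, 0.753, 15.165)
t=0.800: state=(1.180, 1.100, 9.295)
t=1.000: state=(1.849, 2.589, 5.976)
t=1.200: state=(4.587, 6.734, 5.926)
t=1.400: state=(9.263, 10.473, 14.651)
t=1.600: state=(5.973, 2.960, 17.420)
t=1.800: state=(2.401, 1.843, 11.564)
t=2.000: state=(2.707, 3.447, 7.884)
t=2.200: state=(5.381, 7.306, 8.169)
t=2.400: state=(8.593, 8.848, 15.319)
t=2.600: state=(5.573, 3.454, 16.039)
t=2.800: state=(3.182, 2.918, 11.379)
t=3.000: state=(3.969, 4.942, 8.894)
t=3.200: state=(6.703, 8.170, 11.113)
t=3.400: state=(7.539, 6.555, 16.036)
t=3.600: state=(4.715, 3.581, 14.046)
t=3.800: state=(3.907, 4.164, 10.750)
t=4.000: state=(5.385, 6.493, 10.304)
t=4.200: state=(7.258, 7.594, 13.802)
t=4.400: state=(6.101, 4.968, 15.042)
t=4.600: state=(4.466, 4.156, 12.426)
t=4.630: state=(4.398, 4.256, 12.044)
compare at T: x=4.398, y=4.256, z=12.044

largest component: z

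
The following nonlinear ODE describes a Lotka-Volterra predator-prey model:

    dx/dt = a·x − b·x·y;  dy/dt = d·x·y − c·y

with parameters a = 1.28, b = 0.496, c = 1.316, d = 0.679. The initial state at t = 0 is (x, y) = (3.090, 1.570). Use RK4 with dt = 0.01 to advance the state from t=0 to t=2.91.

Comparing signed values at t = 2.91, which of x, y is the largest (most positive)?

largest component: y

t=0.000: state=(3.090, 1.570)
step 1 (dt=0.01): k1=(1.549, 1.228), k2=(1.543, 1.241), k3=(1.543, 1.241), k4=(1.538, 1.254); state += dt/6·(k1+2k2+2k3+k4)
t=0.010: state=(3.105, 1.582)
t=0.020: state=(3.121, 1.595)
t=0.030: state=(3.136, 1.608)
continuing one RK4 step at a time; state shown every 10 steps (Δt=0.1):
t=0.100: state=(3.238, 1.706)
t=0.200: state=(3.368, 1.872)
t=0.300: state=(3.472, 2.071)
t=0.400: state=(3.541, 2.304)
t=0.500: state=(3.567, 2.572)
t=0.600: state=(3.542, 2.871)
t=0.700: state=(3.464, 3.194)
t=0.800: state=(3.332, 3.528)
t=0.900: state=(3.153, 3.856)
t=1.000: state=(2.938, 4.158)
t=1.100: state=(2.699, 4.414)
t=1.200: state=(2.452, 4.609)
t=1.300: state=(2.210, 4.733)
t=1.400: state=(1.983, 4.784)
t=1.500: state=(1.778, 4.764)
t=1.600: state=(1.598, 4.683)
t=1.700: state=(1.444, 4.552)
t=1.800: state=(1.315, 4.382)
t=1.900: state=(1.208, 4.185)
t=2.000: state=(1.122, 3.971)
t=2.100: state=(1.053, 3.747)
t=2.200: state=(0.999, 3.522)
t=2.300: state=(0.959, 3.300)
t=2.400: state=(0.930, 3.084)
t=2.500: state=(0.912, 2.878)
t=2.600: state=(0.903, 2.684)
t=2.700: state=(0.903, 2.501)
t=2.800: state=(0.910, 2.332)
t=2.900: state=(0.925, 2.176)
t=2.910: state=(0.927, 2.161)
compare at T: x=0.927, y=2.161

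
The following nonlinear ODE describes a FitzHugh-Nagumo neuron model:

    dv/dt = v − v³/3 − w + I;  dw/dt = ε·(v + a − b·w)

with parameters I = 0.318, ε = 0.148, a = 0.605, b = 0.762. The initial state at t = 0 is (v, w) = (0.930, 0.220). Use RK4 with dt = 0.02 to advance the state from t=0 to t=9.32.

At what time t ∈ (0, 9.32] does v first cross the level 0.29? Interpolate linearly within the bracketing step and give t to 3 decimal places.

t = 6.858

t=0.000: state=(0.930, 0.220)
step 1 (dt=0.02): k1=(0.760, 0.202), k2=(0.759, 0.203), k3=(0.759, 0.203), k4=(0.758, 0.204); state += dt/6·(k1+2k2+2k3+k4)
t=0.020: state=(0.945, 0.224)
t=0.040: state=(0.960, 0.228)
t=0.060: state=(0.975, 0.232)
continuing one RK4 step at a time; state shown every 25 steps (Δt=0.5):
t=0.500: state=(1.274, 0.331)
t=1.000: state=(1.481, 0.457)
t=1.500: state=(1.550, 0.585)
t=2.000: state=(1.540, 0.708)
t=2.500: state=(1.492, 0.822)
t=3.000: state=(1.425, 0.925)
t=3.500: state=(1.346, 1.018)
t=4.000: state=(1.258, 1.099)
t=4.500: state=(1.159, 1.170)
t=5.000: state=(1.045, 1.228)
t=5.500: state=(0.910, 1.275)
t=6.000: state=(0.741, 1.308)
t=6.500: state=(0.514, 1.326)
t=6.840: state=(0.303, 1.326)
next step: t=6.860: state=(0.289, 1.326) — v has crossed 0.29
linear interpolation between t=6.840 (0.30309) and t=6.860 (0.28868) → t≈6.858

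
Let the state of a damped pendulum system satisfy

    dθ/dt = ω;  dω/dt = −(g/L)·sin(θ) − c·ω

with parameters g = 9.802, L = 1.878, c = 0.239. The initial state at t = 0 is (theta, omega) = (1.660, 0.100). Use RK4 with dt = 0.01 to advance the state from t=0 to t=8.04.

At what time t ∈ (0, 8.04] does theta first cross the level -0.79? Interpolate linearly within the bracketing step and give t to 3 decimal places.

t = 1.165

t=0.000: state=(1.660, 0.100)
step 1 (dt=0.01): k1=(0.100, -5.223), k2=(0.074, -5.216), k3=(0.074, -5.216), k4=(0.048, -5.210); state += dt/6·(k1+2k2+2k3+k4)
t=0.010: state=(1.661, 0.048)
t=0.020: state=(1.661, -0.004)
t=0.030: state=(1.661, -0.056)
continuing one RK4 step at a time; state shown every 50 steps (Δt=0.5):
t=0.500: state=(1.084, -2.321)
t=1.000: state=(-0.359, -2.876)
t=1.160: state=(-0.779, -2.324)
next step: t=1.170: state=(-0.802, -2.282) — theta has crossed -0.79
linear interpolation between t=1.160 (-0.77902) and t=1.170 (-0.80204) → t≈1.165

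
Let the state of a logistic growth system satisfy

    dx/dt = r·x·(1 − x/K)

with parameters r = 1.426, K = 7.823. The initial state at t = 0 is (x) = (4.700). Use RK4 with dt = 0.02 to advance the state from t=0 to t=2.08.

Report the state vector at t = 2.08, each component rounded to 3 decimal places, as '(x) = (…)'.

t=0.000: state=(4.700)
step 1 (dt=0.02): k1=(2.676), k2=(2.668), k3=(2.668), k4=(2.660); state += dt/6·(k1+2k2+2k3+k4)
t=0.020: state=(4.753)
t=0.040: state=(4.806)
t=0.060: state=(4.859)
continuing one RK4 step at a time; state shown every 5 steps (Δt=0.1):
t=0.100: state=(4.963)
t=0.200: state=(5.217)
t=0.300: state=(5.458)
t=0.400: state=(5.687)
t=0.500: state=(5.901)
t=0.600: state=(6.100)
t=0.700: state=(6.284)
t=0.800: state=(6.453)
t=0.900: state=(6.607)
t=1.000: state=(6.746)
t=1.100: state=(6.872)
t=1.200: state=(6.985)
t=1.300: state=(7.086)
t=1.400: state=(7.175)
t=1.500: state=(7.255)
t=1.600: state=(7.326)
t=1.700: state=(7.388)
t=1.800: state=(7.443)
t=1.900: state=(7.492)
t=2.000: state=(7.534)
t=2.080: state=(7.564)

(x) = (7.564)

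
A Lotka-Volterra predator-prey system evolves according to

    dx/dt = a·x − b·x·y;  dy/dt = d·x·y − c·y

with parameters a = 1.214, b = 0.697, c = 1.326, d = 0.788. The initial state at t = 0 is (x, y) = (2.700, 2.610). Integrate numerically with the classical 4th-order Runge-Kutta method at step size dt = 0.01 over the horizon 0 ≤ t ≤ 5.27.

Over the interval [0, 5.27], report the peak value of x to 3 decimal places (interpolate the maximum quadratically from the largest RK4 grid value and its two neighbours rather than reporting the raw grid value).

max x = 3.050

t=0.000: state=(2.700, 2.610)
step 1 (dt=0.01): k1=(-1.634, 2.092), k2=(-1.649, 2.084), k3=(-1.649, 2.084), k4=(-1.663, 2.075); state += dt/6·(k1+2k2+2k3+k4)
t=0.010: state=(2.684, 2.631)
t=0.020: state=(2.667, 2.651)
t=0.030: state=(2.650, 2.672)
continuing one RK4 step at a time; state shown every 20 steps (Δt=0.2):
t=0.200: state=(2.328, 2.978)
t=0.400: state=(1.926, 3.194)
t=0.600: state=(1.567, 3.224)
t=0.800: state=(1.284, 3.092)
t=1.000: state=(1.081, 2.855)
t=1.200: state=(0.944, 2.567)
t=1.400: state=(0.859, 2.268)
t=1.600: state=(0.814, 1.984)
t=1.800: state=(0.802, 1.728)
t=2.000: state=(0.816, 1.505)
t=2.200: state=(0.855, 1.317)
t=2.400: state=(0.918, 1.161)
t=2.600: state=(1.004, 1.036)
t=2.800: state=(1.116, 0.939)
t=3.000: state=(1.255, 0.867)
t=3.200: state=(1.422, 0.821)
t=3.400: state=(1.620, 0.800)
t=3.600: state=(1.847, 0.806)
t=3.800: state=(2.099, 0.844)
t=4.000: state=(2.368, 0.920)
t=4.200: state=(2.633, 1.047)
t=4.400: state=(2.865, 1.240)
t=4.600: state=(3.017, 1.514)
t=4.800: state=(3.040, 1.875)
t=5.000: state=(2.898, 2.302)
t=5.200: state=(2.601, 2.728)
t=5.270: state=(2.470, 2.860)
largest grid value and its neighbours: x(4.720)=3.04970, x(4.730)=3.04995, x(4.740)=3.04980
parabola through these three points peaks at t≈4.731 with x≈3.04995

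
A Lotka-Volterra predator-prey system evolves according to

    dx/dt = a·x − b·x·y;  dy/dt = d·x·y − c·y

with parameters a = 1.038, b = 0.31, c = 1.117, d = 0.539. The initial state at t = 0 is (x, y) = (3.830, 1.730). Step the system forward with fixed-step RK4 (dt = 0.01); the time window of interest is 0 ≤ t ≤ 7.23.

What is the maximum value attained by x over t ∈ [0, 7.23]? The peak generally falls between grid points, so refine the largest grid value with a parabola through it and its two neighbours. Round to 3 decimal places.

t=0.000: state=(3.830, 1.730)
step 1 (dt=0.01): k1=(1.922, 1.639), k2=(1.917, 1.656), k3=(1.916, 1.656), k4=(1.911, 1.673); state += dt/6·(k1+2k2+2k3+k4)
t=0.010: state=(3.849, 1.747)
t=0.020: state=(3.868, 1.763)
t=0.030: state=(3.887, 1.781)
continuing one RK4 step at a time; state shown every 25 steps (Δt=0.25):
t=0.250: state=(4.261, 2.260)
t=0.500: state=(4.498, 3.093)
t=0.750: state=(4.392, 4.278)
t=1.000: state=(3.873, 5.671)
t=1.250: state=(3.080, 6.863)
t=1.500: state=(2.283, 7.440)
t=1.750: state=(1.663, 7.324)
t=2.000: state=(1.248, 6.726)
t=2.250: state=(0.991, 5.907)
t=2.500: state=(0.840, 5.049)
t=2.750: state=(0.760, 4.251)
t=3.000: state=(0.729, 3.553)
t=3.250: state=(0.734, 2.965)
t=3.500: state=(0.771, 2.481)
t=3.750: state=(0.838, 2.091)
t=4.000: state=(0.935, 1.781)
t=4.250: state=(1.066, 1.541)
t=4.500: state=(1.236, 1.361)
t=4.750: state=(1.449, 1.233)
t=5.000: state=(1.713, 1.153)
t=5.250: state=(2.034, 1.122)
t=5.500: state=(2.416, 1.144)
t=5.750: state=(2.858, 1.234)
t=6.000: state=(3.345, 1.417)
t=6.250: state=(3.841, 1.740)
t=6.500: state=(4.269, 2.276)
t=6.750: state=(4.500, 3.118)
t=7.000: state=(4.384, 4.310)
t=7.230: state=(3.911, 5.594)
largest grid value and its neighbours: x(0.550)=4.50893, x(0.560)=4.50926, x(0.570)=4.50898
parabola through these three points peaks at t≈0.560 with x≈4.50926

max x = 4.509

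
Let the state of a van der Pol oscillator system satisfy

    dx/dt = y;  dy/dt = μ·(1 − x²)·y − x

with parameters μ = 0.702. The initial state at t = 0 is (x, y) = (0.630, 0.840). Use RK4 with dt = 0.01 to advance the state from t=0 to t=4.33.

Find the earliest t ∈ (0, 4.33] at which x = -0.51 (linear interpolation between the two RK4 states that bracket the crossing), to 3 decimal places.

t = 2.738

t=0.000: state=(0.630, 0.840)
step 1 (dt=0.01): k1=(0.840, -0.274), k2=(0.839, -0.282), k3=(0.839, -0.282), k4=(0.837, -0.290); state += dt/6·(k1+2k2+2k3+k4)
t=0.010: state=(0.638, 0.837)
t=0.020: state=(0.647, 0.834)
t=0.030: state=(0.655, 0.831)
continuing one RK4 step at a time; state shown every 20 steps (Δt=0.2):
t=0.200: state=(0.790, 0.753)
t=0.400: state=(0.927, 0.606)
t=0.600: state=(1.030, 0.413)
t=0.800: state=(1.091, 0.195)
t=1.000: state=(1.107, -0.028)
t=1.200: state=(1.080, -0.244)
t=1.400: state=(1.010, -0.449)
t=1.600: state=(0.901, -0.648)
t=1.800: state=(0.751, -0.847)
t=2.000: state=(0.561, -1.054)
t=2.200: state=(0.329, -1.274)
t=2.400: state=(0.051, -1.499)
t=2.600: state=(-0.269, -1.699)
t=2.730: state=(-0.496, -1.784)
next step: t=2.740: state=(-0.514, -1.788) — x has crossed -0.51
linear interpolation between t=2.730 (-0.49609) and t=2.740 (-0.51395) → t≈2.738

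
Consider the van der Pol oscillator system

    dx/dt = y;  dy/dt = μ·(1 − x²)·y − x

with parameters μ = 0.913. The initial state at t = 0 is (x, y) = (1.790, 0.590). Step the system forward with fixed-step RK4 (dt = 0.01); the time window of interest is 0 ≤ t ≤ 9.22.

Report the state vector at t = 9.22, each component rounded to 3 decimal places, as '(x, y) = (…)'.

t=0.000: state=(1.790, 0.590)
step 1 (dt=0.01): k1=(0.590, -2.977), k2=(0.575, -2.956), k3=(0.575, -2.956), k4=(0.560, -2.934); state += dt/6·(k1+2k2+2k3+k4)
t=0.010: state=(1.796, 0.560)
t=0.020: state=(1.801, 0.531)
t=0.030: state=(1.806, 0.503)
continuing one RK4 step at a time; state shown every 50 steps (Δt=0.5):
t=0.500: state=(1.806, -0.361)
t=1.000: state=(1.522, -0.741)
t=1.500: state=(1.066, -1.107)
t=2.000: state=(0.366, -1.764)
t=2.500: state=(-0.741, -2.560)
t=3.000: state=(-1.794, -1.226)
t=3.500: state=(-1.986, 0.201)
t=4.000: state=(-1.761, 0.629)
t=4.500: state=(-1.379, 0.905)
t=5.000: state=(-0.829, 1.343)
t=5.500: state=(0.033, 2.174)
t=6.000: state=(1.265, 2.364)
t=6.500: state=(1.972, 0.440)
t=7.000: state=(1.926, -0.434)
t=7.500: state=(1.626, -0.737)
t=8.000: state=(1.186, -1.047)
t=8.500: state=(0.535, -1.623)
t=9.000: state=(-0.502, -2.512)
t=9.220: state=(-1.067, -2.524)

(x, y) = (-1.067, -2.524)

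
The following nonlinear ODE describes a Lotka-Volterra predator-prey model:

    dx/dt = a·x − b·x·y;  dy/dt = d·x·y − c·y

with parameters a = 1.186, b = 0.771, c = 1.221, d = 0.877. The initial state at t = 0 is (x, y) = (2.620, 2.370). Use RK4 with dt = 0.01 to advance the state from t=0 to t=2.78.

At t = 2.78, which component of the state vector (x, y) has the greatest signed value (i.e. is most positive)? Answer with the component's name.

largest component: y

t=0.000: state=(2.620, 2.370)
step 1 (dt=0.01): k1=(-1.680, 2.552), k2=(-1.700, 2.548), k3=(-1.700, 2.548), k4=(-1.720, 2.544); state += dt/6·(k1+2k2+2k3+k4)
t=0.010: state=(2.603, 2.395)
t=0.020: state=(2.586, 2.421)
t=0.030: state=(2.568, 2.446)
continuing one RK4 step at a time; state shown every 10 steps (Δt=0.1):
t=0.100: state=(2.434, 2.619)
t=0.200: state=(2.219, 2.843)
t=0.300: state=(1.992, 3.026)
t=0.400: state=(1.767, 3.158)
t=0.500: state=(1.554, 3.233)
t=0.600: state=(1.362, 3.251)
t=0.700: state=(1.195, 3.218)
t=0.800: state=(1.053, 3.143)
t=0.900: state=(0.934, 3.034)
t=1.000: state=(0.836, 2.902)
t=1.100: state=(0.757, 2.754)
t=1.200: state=(0.693, 2.597)
t=1.300: state=(0.643, 2.437)
t=1.400: state=(0.604, 2.278)
t=1.500: state=(0.574, 2.123)
t=1.600: state=(0.552, 1.974)
t=1.700: state=(0.536, 1.832)
t=1.800: state=(0.527, 1.699)
t=1.900: state=(0.523, 1.574)
t=2.000: state=(0.524, 1.459)
t=2.100: state=(0.529, 1.352)
t=2.200: state=(0.539, 1.254)
t=2.300: state=(0.553, 1.164)
t=2.400: state=(0.571, 1.083)
t=2.500: state=(0.593, 1.008)
t=2.600: state=(0.619, 0.941)
t=2.700: state=(0.650, 0.881)
t=2.780: state=(0.678, 0.837)
compare at T: x=0.678, y=0.837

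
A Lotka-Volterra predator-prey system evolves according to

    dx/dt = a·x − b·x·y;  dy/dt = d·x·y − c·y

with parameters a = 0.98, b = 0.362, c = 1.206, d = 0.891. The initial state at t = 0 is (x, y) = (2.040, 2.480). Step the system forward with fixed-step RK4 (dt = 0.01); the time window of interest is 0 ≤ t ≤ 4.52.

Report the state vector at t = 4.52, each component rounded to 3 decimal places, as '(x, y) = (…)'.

(x, y) = (1.335, 1.577)

t=0.000: state=(2.040, 2.480)
step 1 (dt=0.01): k1=(0.168, 1.517), k2=(0.162, 1.523), k3=(0.162, 1.523), k4=(0.157, 1.530); state += dt/6·(k1+2k2+2k3+k4)
t=0.010: state=(2.042, 2.495)
t=0.020: state=(2.043, 2.511)
t=0.030: state=(2.045, 2.526)
continuing one RK4 step at a time; state shown every 20 steps (Δt=0.2):
t=0.200: state=(2.050, 2.807)
t=0.400: state=(2.009, 3.169)
t=0.600: state=(1.917, 3.535)
t=0.800: state=(1.784, 3.864)
t=1.000: state=(1.624, 4.114)
t=1.200: state=(1.459, 4.254)
t=1.400: state=(1.302, 4.274)
t=1.600: state=(1.166, 4.182)
t=1.800: state=(1.054, 4.003)
t=2.000: state=(0.968, 3.765)
t=2.200: state=(0.905, 3.494)
t=2.400: state=(0.864, 3.213)
t=2.600: state=(0.841, 2.937)
t=2.800: state=(0.835, 2.679)
t=3.000: state=(0.844, 2.444)
t=3.200: state=(0.867, 2.236)
t=3.400: state=(0.903, 2.056)
t=3.600: state=(0.952, 1.906)
t=3.800: state=(1.013, 1.784)
t=4.000: state=(1.087, 1.689)
t=4.200: state=(1.174, 1.623)
t=4.400: state=(1.271, 1.586)
t=4.520: state=(1.335, 1.577)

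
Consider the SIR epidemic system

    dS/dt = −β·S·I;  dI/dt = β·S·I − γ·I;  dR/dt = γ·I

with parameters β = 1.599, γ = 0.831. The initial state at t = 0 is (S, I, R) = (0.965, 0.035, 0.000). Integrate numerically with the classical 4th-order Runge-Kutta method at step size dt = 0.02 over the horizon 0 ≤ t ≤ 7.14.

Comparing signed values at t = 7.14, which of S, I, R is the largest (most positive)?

t=0.000: state=(0.965, 0.035, 0.000)
step 1 (dt=0.02): k1=(-0.054, 0.025, 0.029), k2=(-0.054, 0.025, 0.029), k3=(-0.054, 0.025, 0.029), k4=(-0.055, 0.025, 0.030); state += dt/6·(k1+2k2+2k3+k4)
t=0.020: state=(0.964, 0.036, 0.001)
t=0.040: state=(0.963, 0.036, 0.001)
t=0.060: state=(0.962, 0.037, 0.002)
continuing one RK4 step at a time; state shown every 25 steps (Δt=0.5):
t=0.500: state=(0.933, 0.049, 0.017)
t=1.000: state=(0.891, 0.068, 0.042)
t=1.500: state=(0.837, 0.089, 0.074)
t=2.000: state=(0.772, 0.112, 0.116)
t=2.500: state=(0.700, 0.133, 0.167)
t=3.000: state=(0.625, 0.149, 0.226)
t=3.500: state=(0.553, 0.158, 0.290)
t=4.000: state=(0.487, 0.158, 0.356)
t=4.500: state=(0.430, 0.150, 0.420)
t=5.000: state=(0.384, 0.137, 0.479)
t=5.500: state=(0.346, 0.121, 0.533)
t=6.000: state=(0.316, 0.104, 0.580)
t=6.500: state=(0.293, 0.087, 0.620)
t=7.000: state=(0.275, 0.072, 0.653)
t=7.140: state=(0.271, 0.069, 0.661)
compare at T: S=0.271, I=0.069, R=0.661

largest component: R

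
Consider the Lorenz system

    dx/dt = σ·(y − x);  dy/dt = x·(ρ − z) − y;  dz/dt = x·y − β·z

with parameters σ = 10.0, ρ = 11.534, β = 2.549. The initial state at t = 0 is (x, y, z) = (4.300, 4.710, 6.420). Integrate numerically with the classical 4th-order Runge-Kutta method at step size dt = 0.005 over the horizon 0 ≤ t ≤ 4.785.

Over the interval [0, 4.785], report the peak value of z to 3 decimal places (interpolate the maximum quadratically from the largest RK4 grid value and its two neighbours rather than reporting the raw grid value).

max z = 13.486

t=0.000: state=(4.300, 4.710, 6.420)
step 1 (dt=0.005): k1=(4.100, 17.280, 3.888), k2=(4.430, 17.248, 4.098), k3=(4.420, 17.250, 4.100), k4=(4.741, 17.218, 4.313); state += dt/6·(k1+2k2+2k3+k4)
t=0.005: state=(4.322, 4.796, 6.440)
t=0.010: state=(4.347, 4.882, 6.463)
t=0.015: state=(4.376, 4.968, 6.488)
continuing one RK4 step at a time; state shown every 40 steps (Δt=0.2):
t=0.200: state=(6.422, 7.573, 9.311)
t=0.400: state=(6.816, 5.882, 13.394)
t=0.600: state=(4.361, 3.361, 11.780)
t=0.800: state=(3.495, 3.578, 9.004)
t=1.000: state=(4.417, 5.190, 8.087)
t=1.200: state=(6.086, 6.752, 10.051)
t=1.400: state=(6.186, 5.598, 12.370)
t=1.600: state=(4.678, 4.042, 11.344)
t=1.800: state=(4.135, 4.225, 9.496)
t=2.000: state=(4.853, 5.406, 9.078)
t=2.200: state=(5.872, 6.183, 10.537)
t=2.400: state=(5.725, 5.310, 11.721)
t=2.600: state=(4.797, 4.434, 10.927)
t=2.800: state=(4.550, 4.666, 9.778)
t=3.000: state=(5.105, 5.474, 9.719)
t=3.200: state=(5.671, 5.782, 10.738)
t=3.400: state=(5.443, 5.156, 11.276)
t=3.600: state=(4.884, 4.693, 10.666)
t=3.800: state=(4.818, 4.936, 9.995)
t=4.000: state=(5.220, 5.450, 10.113)
t=4.200: state=(5.505, 5.519, 10.776)
t=4.400: state=(5.286, 5.096, 10.977)
t=4.600: state=(4.963, 4.872, 10.533)
t=4.785: state=(4.971, 5.062, 10.178)
largest grid value and its neighbours: z(0.425)=13.48246, z(0.430)=13.48602, z(0.435)=13.48509
parabola through these three points peaks at t≈0.431 with z≈13.48621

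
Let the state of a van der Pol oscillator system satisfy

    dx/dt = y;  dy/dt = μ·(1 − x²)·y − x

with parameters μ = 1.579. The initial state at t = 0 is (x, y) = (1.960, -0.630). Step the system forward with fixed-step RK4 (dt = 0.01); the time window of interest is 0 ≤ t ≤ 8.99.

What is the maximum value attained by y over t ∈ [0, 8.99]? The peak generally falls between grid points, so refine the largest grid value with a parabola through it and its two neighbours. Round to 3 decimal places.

t=0.000: state=(1.960, -0.630)
step 1 (dt=0.01): k1=(-0.630, 0.867), k2=(-0.626, 0.838), k3=(-0.626, 0.839), k4=(-0.622, 0.811); state += dt/6·(k1+2k2+2k3+k4)
t=0.010: state=(1.954, -0.622)
t=0.020: state=(1.948, -0.614)
t=0.030: state=(1.941, -0.606)
continuing one RK4 step at a time; state shown every 50 steps (Δt=0.5):
t=0.500: state=(1.687, -0.535)
t=1.000: state=(1.392, -0.666)
t=1.500: state=(0.990, -0.994)
t=2.000: state=(0.302, -1.926)
t=2.500: state=(-1.083, -3.267)
t=3.000: state=(-1.997, -0.351)
t=3.500: state=(-1.933, 0.356)
t=4.000: state=(-1.720, 0.484)
t=4.500: state=(-1.445, 0.625)
t=5.000: state=(-1.072, 0.908)
t=5.500: state=(-0.461, 1.675)
t=6.000: state=(0.789, 3.293)
t=6.500: state=(1.948, 0.745)
t=7.000: state=(1.962, -0.314)
t=7.500: state=(1.761, -0.465)
t=8.000: state=(1.499, -0.594)
t=8.500: state=(1.149, -0.839)
t=8.990: state=(0.613, -1.452)
largest grid value and its neighbours: y(6.030)=3.31429, y(6.040)=3.31474, y(6.050)=3.31166
parabola through these three points peaks at t≈6.036 with y≈3.31499

max y = 3.315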